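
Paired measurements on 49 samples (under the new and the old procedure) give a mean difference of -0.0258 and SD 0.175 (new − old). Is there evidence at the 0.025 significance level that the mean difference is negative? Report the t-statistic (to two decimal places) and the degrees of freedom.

t = -1.03, df = 48

H0: μ_d = 0; H1: μ_d < 0 (paired t-test on the differences, left-tailed).
t = d̄/(s_d/√n) = -0.0258/(0.175/√49) = -1.03
df = n − 1 = 48
p-value = P(T ≤ -1.03) ≈ 0.154
Since p ≈ 0.154 > α = 0.025, fail to reject H0; the evidence is not statistically significant.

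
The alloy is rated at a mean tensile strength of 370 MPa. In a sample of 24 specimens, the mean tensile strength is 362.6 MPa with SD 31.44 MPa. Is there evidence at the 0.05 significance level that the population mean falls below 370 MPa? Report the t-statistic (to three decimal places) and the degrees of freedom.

t = -1.153, df = 23

H0: μ = 370; H1: μ < 370 (one-sample t-test, left-tailed).
t = (x̄ − μ₀)/(s/√n) = (362.6 − 370)/(31.44/√24) = -1.153
df = n − 1 = 23
p-value = P(T ≤ -1.153) ≈ 0.130
Since p ≈ 0.130 > α = 0.05, fail to reject H0; the evidence is not statistically significant.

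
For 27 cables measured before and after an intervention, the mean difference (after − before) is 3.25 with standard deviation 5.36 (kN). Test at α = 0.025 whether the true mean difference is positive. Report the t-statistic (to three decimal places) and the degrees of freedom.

t = 3.151, df = 26

H0: μ_d = 0; H1: μ_d > 0 (paired t-test on the differences, right-tailed).
t = d̄/(s_d/√n) = 3.25/(5.36/√27) = 3.151
df = n − 1 = 26
p-value = P(T ≥ 3.151) ≈ 0.002
Since p ≈ 0.002 < α = 0.025, reject H0; the data support H1.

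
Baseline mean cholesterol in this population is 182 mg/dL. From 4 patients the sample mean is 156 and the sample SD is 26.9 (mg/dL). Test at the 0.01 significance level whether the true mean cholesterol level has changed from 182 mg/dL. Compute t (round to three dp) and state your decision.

H0: μ = 182; H1: μ ≠ 182 (one-sample t-test, two-sided).
t = (x̄ − μ₀)/(s/√n) = (156 − 182)/(26.9/√4) = -1.933
df = n − 1 = 3
Two-sided p-value ≈ 0.149
Since p ≈ 0.149 > α = 0.01, fail to reject H0; the evidence is not statistically significant.

t = -1.933; fail to reject H0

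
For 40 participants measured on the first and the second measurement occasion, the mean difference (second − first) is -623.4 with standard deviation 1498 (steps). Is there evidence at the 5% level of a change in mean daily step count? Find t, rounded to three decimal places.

-2.632

H0: μ_d = 0; H1: μ_d ≠ 0 (paired t-test on the differences, two-sided).
t = d̄/(s_d/√n) = -623.4/(1498/√40) = -2.632
df = n − 1 = 39
Two-sided p-value ≈ 0.0121
Since p ≈ 0.0121 < α = 0.05, reject H0; the evidence is statistically significant.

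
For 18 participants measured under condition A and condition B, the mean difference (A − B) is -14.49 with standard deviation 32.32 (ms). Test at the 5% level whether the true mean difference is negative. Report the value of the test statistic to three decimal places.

-1.902

H0: μ_d = 0; H1: μ_d < 0 (paired t-test on the differences, left-tailed).
t = d̄/(s_d/√n) = -14.49/(32.32/√18) = -1.902
df = n − 1 = 17
p-value = P(T ≤ -1.902) ≈ 0.037
Since p ≈ 0.037 < α = 0.05, reject H0; the data support H1.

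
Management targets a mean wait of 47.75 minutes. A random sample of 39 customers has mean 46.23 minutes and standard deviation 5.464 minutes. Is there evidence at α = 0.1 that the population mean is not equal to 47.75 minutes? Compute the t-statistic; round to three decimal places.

-1.737

H0: μ = 47.75; H1: μ ≠ 47.75 (one-sample t-test, two-sided).
t = (x̄ − μ₀)/(s/√n) = (46.23 − 47.75)/(5.464/√39) = -1.737
df = n − 1 = 38
Two-sided p-value ≈ 0.0904
Since p ≈ 0.0904 < α = 0.1, reject H0; the evidence is statistically significant.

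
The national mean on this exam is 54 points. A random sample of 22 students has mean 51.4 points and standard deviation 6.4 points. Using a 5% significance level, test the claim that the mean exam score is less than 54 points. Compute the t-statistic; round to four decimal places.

-1.9055

H0: μ = 54; H1: μ < 54 (one-sample t-test, left-tailed).
t = (x̄ − μ₀)/(s/√n) = (51.4 − 54)/(6.4/√22) = -1.9055
df = n − 1 = 21
p-value = P(T ≤ -1.9055) ≈ 0.035
Since p ≈ 0.035 < α = 0.05, reject H0; the data support H1.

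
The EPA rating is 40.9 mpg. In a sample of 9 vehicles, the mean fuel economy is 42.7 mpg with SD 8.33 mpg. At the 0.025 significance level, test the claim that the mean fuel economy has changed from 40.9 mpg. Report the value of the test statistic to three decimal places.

0.648

H0: μ = 40.9; H1: μ ≠ 40.9 (one-sample t-test, two-sided).
t = (x̄ − μ₀)/(s/√n) = (42.7 − 40.9)/(8.33/√9) = 0.648
df = n − 1 = 8
Two-sided p-value ≈ 0.535
Since p ≈ 0.535 > α = 0.025, fail to reject H0; the data do not provide sufficient evidence against H0.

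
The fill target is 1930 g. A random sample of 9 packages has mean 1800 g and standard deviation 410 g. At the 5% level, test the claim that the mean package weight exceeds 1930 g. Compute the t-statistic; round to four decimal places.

-0.9512

H0: μ = 1930; H1: μ > 1930 (one-sample t-test, right-tailed).
t = (x̄ − μ₀)/(s/√n) = (1800 − 1930)/(410/√9) = -0.9512
df = n − 1 = 8
p-value = P(T ≥ -0.9512) ≈ 0.815
Since p ≈ 0.815 > α = 0.05, fail to reject H0; the evidence is not statistically significant.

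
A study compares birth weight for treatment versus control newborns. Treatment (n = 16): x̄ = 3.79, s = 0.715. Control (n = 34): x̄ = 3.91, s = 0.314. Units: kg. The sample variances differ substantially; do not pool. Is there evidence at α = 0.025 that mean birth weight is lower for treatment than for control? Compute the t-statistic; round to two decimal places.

-0.64

Let group 1 = treatment, group 2 = control. H0: μ_1 = μ_2; H1: μ_1 < μ_2 (Welch's two-sample t-test, left-tailed).
t = (x̄_1 − x̄_2)/√(s_1²/n_1 + s_2²/n_2) = (3.79 − 3.91)/√(0.715²/16 + 0.314²/34) = -0.64
Welch–Satterthwaite df ≈ 17.78
p-value = P(T ≤ -0.64) ≈ 0.264
Since p ≈ 0.264 > α = 0.025, fail to reject H0; the data do not provide sufficient evidence against H0.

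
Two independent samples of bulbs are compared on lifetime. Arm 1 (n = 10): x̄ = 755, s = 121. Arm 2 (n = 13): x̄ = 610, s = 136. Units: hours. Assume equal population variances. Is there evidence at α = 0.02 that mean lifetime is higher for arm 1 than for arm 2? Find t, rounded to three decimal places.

Let group 1 = arm 1, group 2 = arm 2. H0: μ_1 = μ_2; H1: μ_1 > μ_2 (two-sample pooled-variance t-test, right-tailed).
s_p² = [(10−1)·121² + (13−1)·136²]/(10+13−2) = 16843.9
t = (755 − 610)/√[16843.9·(1/10 + 1/13)] = 2.656
df = n₁ + n₂ − 2 = 21
p-value = P(T ≥ 2.656) ≈ 0.0074
Since p ≈ 0.0074 < α = 0.02, reject H0; the data support H1.

2.656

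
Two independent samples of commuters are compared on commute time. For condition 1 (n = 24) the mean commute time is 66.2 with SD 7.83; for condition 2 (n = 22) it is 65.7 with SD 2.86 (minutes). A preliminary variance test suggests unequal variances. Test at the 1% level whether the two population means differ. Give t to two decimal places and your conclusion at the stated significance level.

Let group 1 = condition 1, group 2 = condition 2. H0: μ_1 = μ_2; H1: μ_1 ≠ μ_2 (Welch's two-sample t-test, two-sided).
t = (x̄_1 − x̄_2)/√(s_1²/n_1 + s_2²/n_2) = (66.2 − 65.7)/√(7.83²/24 + 2.86²/22) = 0.29
Welch–Satterthwaite df ≈ 29.50
Two-sided p-value ≈ 0.7721
Since p ≈ 0.7721 > α = 0.01, fail to reject H0; the evidence is not statistically significant.

t = 0.29; fail to reject H0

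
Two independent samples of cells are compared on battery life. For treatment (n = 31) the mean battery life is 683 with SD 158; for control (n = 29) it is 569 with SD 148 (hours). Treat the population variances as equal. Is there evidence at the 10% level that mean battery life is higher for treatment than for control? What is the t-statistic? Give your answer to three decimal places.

2.879

Let group 1 = treatment, group 2 = control. H0: μ_1 = μ_2; H1: μ_1 > μ_2 (two-sample pooled-variance t-test, right-tailed).
s_p² = [(31−1)·158² + (29−1)·148²]/(31+29−2) = 23486.8
t = (683 − 569)/√[23486.8·(1/31 + 1/29)] = 2.879
df = n₁ + n₂ − 2 = 58
p-value = P(T ≥ 2.879) ≈ 0.003
Since p ≈ 0.003 < α = 0.1, reject H0; the evidence is statistically significant.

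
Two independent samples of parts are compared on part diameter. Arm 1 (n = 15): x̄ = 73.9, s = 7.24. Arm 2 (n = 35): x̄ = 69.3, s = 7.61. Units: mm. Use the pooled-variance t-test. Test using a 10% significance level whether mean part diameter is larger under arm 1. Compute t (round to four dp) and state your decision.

Let group 1 = arm 1, group 2 = arm 2. H0: μ_1 = μ_2; H1: μ_1 > μ_2 (two-sample pooled-variance t-test, right-tailed).
s_p² = [(15−1)·7.24² + (35−1)·7.61²]/(15+35−2) = 56.3095
t = (73.9 − 69.3)/√[56.3095·(1/15 + 1/35)] = 1.9864
df = n₁ + n₂ − 2 = 48
p-value = P(T ≥ 1.9864) ≈ 0.0264
Since p ≈ 0.0264 < α = 0.1, reject H0; the evidence is statistically significant.

t = 1.9864; reject H0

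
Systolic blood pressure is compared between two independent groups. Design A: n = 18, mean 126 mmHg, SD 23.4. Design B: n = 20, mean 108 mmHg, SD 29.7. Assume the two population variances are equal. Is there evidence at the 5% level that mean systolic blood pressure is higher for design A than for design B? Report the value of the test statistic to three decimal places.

2.059

Let group 1 = design A, group 2 = design B. H0: μ_1 = μ_2; H1: μ_1 > μ_2 (two-sample pooled-variance t-test, right-tailed).
s_p² = [(18−1)·23.4² + (20−1)·29.7²]/(18+20−2) = 724.117
t = (126 − 108)/√[724.117·(1/18 + 1/20)] = 2.059
df = n₁ + n₂ − 2 = 36
p-value = P(T ≥ 2.059) ≈ 0.023
Since p ≈ 0.023 < α = 0.05, reject H0; the evidence is statistically significant.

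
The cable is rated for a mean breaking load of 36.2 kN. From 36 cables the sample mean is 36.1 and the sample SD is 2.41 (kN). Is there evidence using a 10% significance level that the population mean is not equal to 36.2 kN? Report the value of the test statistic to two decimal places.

H0: μ = 36.2; H1: μ ≠ 36.2 (one-sample t-test, two-sided).
t = (x̄ − μ₀)/(s/√n) = (36.1 − 36.2)/(2.41/√36) = -0.25
df = n − 1 = 35
Two-sided p-value ≈ 0.805
Since p ≈ 0.805 > α = 0.1, fail to reject H0; the evidence is not statistically significant.

-0.25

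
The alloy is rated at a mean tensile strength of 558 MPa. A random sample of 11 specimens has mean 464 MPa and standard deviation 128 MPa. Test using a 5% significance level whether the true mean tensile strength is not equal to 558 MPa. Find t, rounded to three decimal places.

H0: μ = 558; H1: μ ≠ 558 (one-sample t-test, two-sided).
t = (x̄ − μ₀)/(s/√n) = (464 − 558)/(128/√11) = -2.436
df = n − 1 = 10
Two-sided p-value ≈ 0.035
Since p ≈ 0.035 < α = 0.05, reject H0; the data support H1.

-2.436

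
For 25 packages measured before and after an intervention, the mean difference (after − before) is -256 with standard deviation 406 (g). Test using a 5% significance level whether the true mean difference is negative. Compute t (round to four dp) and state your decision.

t = -3.1527; reject H0

H0: μ_d = 0; H1: μ_d < 0 (paired t-test on the differences, left-tailed).
t = d̄/(s_d/√n) = -256/(406/√25) = -3.1527
df = n − 1 = 24
p-value = P(T ≤ -3.1527) ≈ 0.002
Since p ≈ 0.002 < α = 0.05, reject H0; the data support H1.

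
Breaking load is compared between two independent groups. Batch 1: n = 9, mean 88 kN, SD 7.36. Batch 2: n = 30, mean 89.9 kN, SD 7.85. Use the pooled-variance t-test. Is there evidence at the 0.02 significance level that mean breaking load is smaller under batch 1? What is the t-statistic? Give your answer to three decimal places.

-0.645

Let group 1 = batch 1, group 2 = batch 2. H0: μ_1 = μ_2; H1: μ_1 < μ_2 (two-sample pooled-variance t-test, left-tailed).
s_p² = [(9−1)·7.36² + (30−1)·7.85²]/(9+30−2) = 60.0111
t = (88 − 89.9)/√[60.0111·(1/9 + 1/30)] = -0.645
df = n₁ + n₂ − 2 = 37
p-value = P(T ≤ -0.645) ≈ 0.2613
Since p ≈ 0.2613 > α = 0.02, fail to reject H0; the data do not provide sufficient evidence against H0.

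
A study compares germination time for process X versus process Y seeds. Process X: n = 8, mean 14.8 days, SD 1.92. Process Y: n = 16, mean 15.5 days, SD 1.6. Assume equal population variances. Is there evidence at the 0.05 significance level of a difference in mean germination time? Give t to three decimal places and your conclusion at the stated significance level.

Let group 1 = process X, group 2 = process Y. H0: μ_1 = μ_2; H1: μ_1 ≠ μ_2 (two-sample pooled-variance t-test, two-sided).
s_p² = [(8−1)·1.92² + (16−1)·1.6²]/(8+16−2) = 2.9184
t = (14.8 − 15.5)/√[2.9184·(1/8 + 1/16)] = -0.946
df = n₁ + n₂ − 2 = 22
Two-sided p-value ≈ 0.3543
Since p ≈ 0.3543 > α = 0.05, fail to reject H0; the evidence is not statistically significant.

t = -0.946; fail to reject H0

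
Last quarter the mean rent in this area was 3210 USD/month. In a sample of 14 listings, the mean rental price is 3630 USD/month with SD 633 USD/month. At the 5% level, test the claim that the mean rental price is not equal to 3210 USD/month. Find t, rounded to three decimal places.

H0: μ = 3210; H1: μ ≠ 3210 (one-sample t-test, two-sided).
t = (x̄ − μ₀)/(s/√n) = (3630 − 3210)/(633/√14) = 2.483
df = n − 1 = 13
Two-sided p-value ≈ 0.0275
Since p ≈ 0.0275 < α = 0.05, reject H0; the evidence is statistically significant.

2.483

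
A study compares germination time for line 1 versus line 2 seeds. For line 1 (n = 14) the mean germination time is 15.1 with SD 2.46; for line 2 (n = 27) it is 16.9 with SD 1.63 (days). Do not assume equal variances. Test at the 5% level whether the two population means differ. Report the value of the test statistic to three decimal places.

-2.471

Let group 1 = line 1, group 2 = line 2. H0: μ_1 = μ_2; H1: μ_1 ≠ μ_2 (Welch's two-sample t-test, two-sided).
t = (x̄_1 − x̄_2)/√(s_1²/n_1 + s_2²/n_2) = (15.1 − 16.9)/√(2.46²/14 + 1.63²/27) = -2.471
Welch–Satterthwaite df ≈ 19.10
Two-sided p-value ≈ 0.0231
Since p ≈ 0.0231 < α = 0.05, reject H0; the evidence is statistically significant.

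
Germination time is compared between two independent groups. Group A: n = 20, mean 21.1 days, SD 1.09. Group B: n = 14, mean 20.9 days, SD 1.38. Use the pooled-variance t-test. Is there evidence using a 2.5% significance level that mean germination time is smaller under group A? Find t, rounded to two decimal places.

0.47

Let group 1 = group A, group 2 = group B. H0: μ_1 = μ_2; H1: μ_1 < μ_2 (two-sample pooled-variance t-test, left-tailed).
s_p² = [(20−1)·1.09² + (14−1)·1.38²]/(20+14−2) = 1.4791
t = (21.1 − 20.9)/√[1.4791·(1/20 + 1/14)] = 0.47
df = n₁ + n₂ − 2 = 32
p-value = P(T ≤ 0.47) ≈ 0.6799
Since p ≈ 0.6799 > α = 0.025, fail to reject H0; the data do not provide sufficient evidence against H0.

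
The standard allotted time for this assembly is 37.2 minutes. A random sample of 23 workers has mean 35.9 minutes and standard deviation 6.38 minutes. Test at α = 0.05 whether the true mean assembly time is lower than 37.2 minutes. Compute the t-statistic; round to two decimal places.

-0.98

H0: μ = 37.2; H1: μ < 37.2 (one-sample t-test, left-tailed).
t = (x̄ − μ₀)/(s/√n) = (35.9 − 37.2)/(6.38/√23) = -0.98
df = n − 1 = 22
p-value = P(T ≤ -0.98) ≈ 0.170
Since p ≈ 0.170 > α = 0.05, fail to reject H0; the data do not provide sufficient evidence against H0.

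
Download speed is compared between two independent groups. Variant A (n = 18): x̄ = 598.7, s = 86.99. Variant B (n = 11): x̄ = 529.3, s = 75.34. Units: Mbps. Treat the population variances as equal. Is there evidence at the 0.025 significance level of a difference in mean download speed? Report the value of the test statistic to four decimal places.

Let group 1 = variant A, group 2 = variant B. H0: μ_1 = μ_2; H1: μ_1 ≠ μ_2 (two-sample pooled-variance t-test, two-sided).
s_p² = [(18−1)·86.99² + (11−1)·75.34²]/(18+11−2) = 6866.84
t = (598.7 − 529.3)/√[6866.84·(1/18 + 1/11)] = 2.1883
df = n₁ + n₂ − 2 = 27
Two-sided p-value ≈ 0.0375
Since p ≈ 0.0375 > α = 0.025, fail to reject H0; the data do not provide sufficient evidence against H0.

2.1883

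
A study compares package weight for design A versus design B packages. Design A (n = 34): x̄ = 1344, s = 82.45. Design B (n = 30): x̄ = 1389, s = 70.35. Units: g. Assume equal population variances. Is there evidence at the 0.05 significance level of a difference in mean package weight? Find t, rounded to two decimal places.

Let group 1 = design A, group 2 = design B. H0: μ_1 = μ_2; H1: μ_1 ≠ μ_2 (two-sample pooled-variance t-test, two-sided).
s_p² = [(34−1)·82.45² + (30−1)·70.35²]/(34+30−2) = 5933.2
t = (1344 − 1389)/√[5933.2·(1/34 + 1/30)] = -2.33
df = n₁ + n₂ − 2 = 62
Two-sided p-value ≈ 0.0229
Since p ≈ 0.0229 < α = 0.05, reject H0; the evidence is statistically significant.

-2.33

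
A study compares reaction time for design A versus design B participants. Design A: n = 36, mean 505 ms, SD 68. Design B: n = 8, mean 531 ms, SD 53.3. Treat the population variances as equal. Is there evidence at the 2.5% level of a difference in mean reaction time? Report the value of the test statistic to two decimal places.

-1.01

Let group 1 = design A, group 2 = design B. H0: μ_1 = μ_2; H1: μ_1 ≠ μ_2 (two-sample pooled-variance t-test, two-sided).
s_p² = [(36−1)·68² + (8−1)·53.3²]/(36+8−2) = 4326.82
t = (505 − 531)/√[4326.82·(1/36 + 1/8)] = -1.01
df = n₁ + n₂ − 2 = 42
Two-sided p-value ≈ 0.318
Since p ≈ 0.318 > α = 0.025, fail to reject H0; the data do not provide sufficient evidence against H0.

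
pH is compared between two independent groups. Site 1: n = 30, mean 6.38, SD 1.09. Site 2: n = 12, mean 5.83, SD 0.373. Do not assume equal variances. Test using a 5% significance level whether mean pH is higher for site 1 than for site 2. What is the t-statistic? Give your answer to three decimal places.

Let group 1 = site 1, group 2 = site 2. H0: μ_1 = μ_2; H1: μ_1 > μ_2 (Welch's two-sample t-test, right-tailed).
t = (x̄_1 − x̄_2)/√(s_1²/n_1 + s_2²/n_2) = (6.38 − 5.83)/√(1.09²/30 + 0.373²/12) = 2.431
Welch–Satterthwaite df ≈ 39.53
p-value = P(T ≥ 2.431) ≈ 0.0099
Since p ≈ 0.0099 < α = 0.05, reject H0; the evidence is statistically significant.

2.431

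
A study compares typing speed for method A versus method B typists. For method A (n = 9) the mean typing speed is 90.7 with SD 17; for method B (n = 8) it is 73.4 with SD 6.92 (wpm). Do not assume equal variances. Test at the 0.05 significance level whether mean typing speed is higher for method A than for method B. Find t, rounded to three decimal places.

2.803

Let group 1 = method A, group 2 = method B. H0: μ_1 = μ_2; H1: μ_1 > μ_2 (Welch's two-sample t-test, right-tailed).
t = (x̄_1 − x̄_2)/√(s_1²/n_1 + s_2²/n_2) = (90.7 − 73.4)/√(17²/9 + 6.92²/8) = 2.803
Welch–Satterthwaite df ≈ 10.83
p-value = P(T ≥ 2.803) ≈ 0.009
Since p ≈ 0.009 < α = 0.05, reject H0; the evidence is statistically significant.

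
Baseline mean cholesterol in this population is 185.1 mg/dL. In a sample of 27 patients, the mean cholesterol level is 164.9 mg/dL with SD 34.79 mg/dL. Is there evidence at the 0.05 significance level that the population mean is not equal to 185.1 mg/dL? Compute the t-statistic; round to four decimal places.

H0: μ = 185.1; H1: μ ≠ 185.1 (one-sample t-test, two-sided).
t = (x̄ − μ₀)/(s/√n) = (164.9 − 185.1)/(34.79/√27) = -3.0170
df = n − 1 = 26
Two-sided p-value ≈ 0.006
Since p ≈ 0.006 < α = 0.05, reject H0; the data support H1.

-3.0170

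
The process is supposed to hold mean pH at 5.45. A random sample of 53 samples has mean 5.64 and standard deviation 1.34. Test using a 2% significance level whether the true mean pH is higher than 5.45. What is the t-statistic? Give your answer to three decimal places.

H0: μ = 5.45; H1: μ > 5.45 (one-sample t-test, right-tailed).
t = (x̄ − μ₀)/(s/√n) = (5.64 − 5.45)/(1.34/√53) = 1.032
df = n − 1 = 52
p-value = P(T ≥ 1.032) ≈ 0.153
Since p ≈ 0.153 > α = 0.02, fail to reject H0; the data do not provide sufficient evidence against H0.

1.032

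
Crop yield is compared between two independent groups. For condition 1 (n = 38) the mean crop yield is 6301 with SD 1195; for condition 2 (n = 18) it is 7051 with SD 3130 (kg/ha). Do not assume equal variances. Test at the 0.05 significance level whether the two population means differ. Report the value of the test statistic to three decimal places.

Let group 1 = condition 1, group 2 = condition 2. H0: μ_1 = μ_2; H1: μ_1 ≠ μ_2 (Welch's two-sample t-test, two-sided).
t = (x̄_1 − x̄_2)/√(s_1²/n_1 + s_2²/n_2) = (6301 − 7051)/√(1195²/38 + 3130²/18) = -0.983
Welch–Satterthwaite df ≈ 19.39
Two-sided p-value ≈ 0.338
Since p ≈ 0.338 > α = 0.05, fail to reject H0; the data do not provide sufficient evidence against H0.

-0.983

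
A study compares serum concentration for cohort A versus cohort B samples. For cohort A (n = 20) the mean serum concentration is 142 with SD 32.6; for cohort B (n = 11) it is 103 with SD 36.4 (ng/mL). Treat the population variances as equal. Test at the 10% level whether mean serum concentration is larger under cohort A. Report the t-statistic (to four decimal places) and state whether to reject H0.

Let group 1 = cohort A, group 2 = cohort B. H0: μ_1 = μ_2; H1: μ_1 > μ_2 (two-sample pooled-variance t-test, right-tailed).
s_p² = [(20−1)·32.6² + (11−1)·36.4²]/(20+11−2) = 1153.17
t = (142 − 103)/√[1153.17·(1/20 + 1/11)] = 3.0595
df = n₁ + n₂ − 2 = 29
p-value = P(T ≥ 3.0595) ≈ 0.002
Since p ≈ 0.002 < α = 0.1, reject H0; the data support H1.

t = 3.0595; reject H0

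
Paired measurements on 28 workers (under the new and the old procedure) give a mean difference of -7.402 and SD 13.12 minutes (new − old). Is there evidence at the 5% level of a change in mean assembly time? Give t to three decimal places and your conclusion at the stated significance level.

t = -2.985; reject H0

H0: μ_d = 0; H1: μ_d ≠ 0 (paired t-test on the differences, two-sided).
t = d̄/(s_d/√n) = -7.402/(13.12/√28) = -2.985
df = n − 1 = 27
Two-sided p-value ≈ 0.006
Since p ≈ 0.006 < α = 0.05, reject H0; the data support H1.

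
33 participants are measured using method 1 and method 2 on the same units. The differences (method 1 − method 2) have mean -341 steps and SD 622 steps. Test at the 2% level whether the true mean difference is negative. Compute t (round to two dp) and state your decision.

H0: μ_d = 0; H1: μ_d < 0 (paired t-test on the differences, left-tailed).
t = d̄/(s_d/√n) = -341/(622/√33) = -3.15
df = n − 1 = 32
p-value = P(T ≤ -3.15) ≈ 0.0018
Since p ≈ 0.0018 < α = 0.02, reject H0; the evidence is statistically significant.

t = -3.15; reject H0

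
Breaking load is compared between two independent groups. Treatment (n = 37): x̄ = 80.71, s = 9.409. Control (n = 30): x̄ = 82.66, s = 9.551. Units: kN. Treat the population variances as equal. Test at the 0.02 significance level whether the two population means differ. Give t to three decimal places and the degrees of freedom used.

Let group 1 = treatment, group 2 = control. H0: μ_1 = μ_2; H1: μ_1 ≠ μ_2 (two-sample pooled-variance t-test, two-sided).
s_p² = [(37−1)·9.409² + (30−1)·9.551²]/(37+30−2) = 89.7305
t = (80.71 − 82.66)/√[89.7305·(1/37 + 1/30)] = -0.838
df = n₁ + n₂ − 2 = 65
Two-sided p-value ≈ 0.405
Since p ≈ 0.405 > α = 0.02, fail to reject H0; the data do not provide sufficient evidence against H0.

t = -0.838, df = 65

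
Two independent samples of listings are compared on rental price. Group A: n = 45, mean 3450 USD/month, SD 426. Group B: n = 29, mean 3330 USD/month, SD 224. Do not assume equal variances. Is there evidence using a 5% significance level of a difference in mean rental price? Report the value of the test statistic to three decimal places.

Let group 1 = group A, group 2 = group B. H0: μ_1 = μ_2; H1: μ_1 ≠ μ_2 (Welch's two-sample t-test, two-sided).
t = (x̄_1 − x̄_2)/√(s_1²/n_1 + s_2²/n_2) = (3450 − 3330)/√(426²/45 + 224²/29) = 1.581
Welch–Satterthwaite df ≈ 69.69
Two-sided p-value ≈ 0.1185
Since p ≈ 0.1185 > α = 0.05, fail to reject H0; the data do not provide sufficient evidence against H0.

1.581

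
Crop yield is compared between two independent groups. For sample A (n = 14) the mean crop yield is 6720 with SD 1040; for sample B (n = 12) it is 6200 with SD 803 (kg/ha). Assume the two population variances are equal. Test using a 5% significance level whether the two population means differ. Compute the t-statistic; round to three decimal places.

Let group 1 = sample A, group 2 = sample B. H0: μ_1 = μ_2; H1: μ_1 ≠ μ_2 (two-sample pooled-variance t-test, two-sided).
s_p² = [(14−1)·1040² + (12−1)·803²]/(14+12−2) = 881404
t = (6720 − 6200)/√[881404·(1/14 + 1/12)] = 1.408
df = n₁ + n₂ − 2 = 24
Two-sided p-value ≈ 0.1720
Since p ≈ 0.1720 > α = 0.05, fail to reject H0; the evidence is not statistically significant.

1.408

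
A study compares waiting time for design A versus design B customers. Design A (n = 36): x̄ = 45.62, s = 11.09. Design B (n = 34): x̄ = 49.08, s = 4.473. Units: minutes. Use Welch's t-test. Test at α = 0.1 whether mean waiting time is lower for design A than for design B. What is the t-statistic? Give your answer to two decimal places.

-1.73

Let group 1 = design A, group 2 = design B. H0: μ_1 = μ_2; H1: μ_1 < μ_2 (Welch's two-sample t-test, left-tailed).
t = (x̄_1 − x̄_2)/√(s_1²/n_1 + s_2²/n_2) = (45.62 − 49.08)/√(11.09²/36 + 4.473²/34) = -1.73
Welch–Satterthwaite df ≈ 46.63
p-value = P(T ≤ -1.73) ≈ 0.0452
Since p ≈ 0.0452 < α = 0.1, reject H0; the evidence is statistically significant.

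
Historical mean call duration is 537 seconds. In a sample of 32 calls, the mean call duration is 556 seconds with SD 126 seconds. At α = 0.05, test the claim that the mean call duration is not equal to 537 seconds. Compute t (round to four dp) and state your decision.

t = 0.8530; fail to reject H0

H0: μ = 537; H1: μ ≠ 537 (one-sample t-test, two-sided).
t = (x̄ − μ₀)/(s/√n) = (556 − 537)/(126/√32) = 0.8530
df = n − 1 = 31
Two-sided p-value ≈ 0.4002
Since p ≈ 0.4002 > α = 0.05, fail to reject H0; the evidence is not statistically significant.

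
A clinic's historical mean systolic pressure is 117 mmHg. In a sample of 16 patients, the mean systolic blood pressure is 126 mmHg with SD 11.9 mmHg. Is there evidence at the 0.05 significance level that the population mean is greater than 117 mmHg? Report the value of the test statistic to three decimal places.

H0: μ = 117; H1: μ > 117 (one-sample t-test, right-tailed).
t = (x̄ − μ₀)/(s/√n) = (126 − 117)/(11.9/√16) = 3.025
df = n − 1 = 15
p-value = P(T ≥ 3.025) ≈ 0.0043
Since p ≈ 0.0043 < α = 0.05, reject H0; the evidence is statistically significant.

3.025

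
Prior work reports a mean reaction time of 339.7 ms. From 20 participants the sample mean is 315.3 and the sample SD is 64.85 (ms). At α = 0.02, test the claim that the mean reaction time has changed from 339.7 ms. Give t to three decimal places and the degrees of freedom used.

H0: μ = 339.7; H1: μ ≠ 339.7 (one-sample t-test, two-sided).
t = (x̄ − μ₀)/(s/√n) = (315.3 − 339.7)/(64.85/√20) = -1.683
df = n − 1 = 19
Two-sided p-value ≈ 0.1088
Since p ≈ 0.1088 > α = 0.02, fail to reject H0; the evidence is not statistically significant.

t = -1.683, df = 19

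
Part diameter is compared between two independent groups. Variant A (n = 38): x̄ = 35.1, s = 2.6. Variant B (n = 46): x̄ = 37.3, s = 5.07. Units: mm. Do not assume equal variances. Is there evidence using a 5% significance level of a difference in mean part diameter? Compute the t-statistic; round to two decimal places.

-2.56

Let group 1 = variant A, group 2 = variant B. H0: μ_1 = μ_2; H1: μ_1 ≠ μ_2 (Welch's two-sample t-test, two-sided).
t = (x̄_1 − x̄_2)/√(s_1²/n_1 + s_2²/n_2) = (35.1 − 37.3)/√(2.6²/38 + 5.07²/46) = -2.56
Welch–Satterthwaite df ≈ 69.63
Two-sided p-value ≈ 0.013
Since p ≈ 0.013 < α = 0.05, reject H0; the data support H1.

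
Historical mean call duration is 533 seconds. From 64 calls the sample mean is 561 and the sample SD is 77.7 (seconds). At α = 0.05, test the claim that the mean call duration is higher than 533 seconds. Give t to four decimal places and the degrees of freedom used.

t = 2.8829, df = 63

H0: μ = 533; H1: μ > 533 (one-sample t-test, right-tailed).
t = (x̄ − μ₀)/(s/√n) = (561 − 533)/(77.7/√64) = 2.8829
df = n − 1 = 63
p-value = P(T ≥ 2.8829) ≈ 0.0027
Since p ≈ 0.0027 < α = 0.05, reject H0; the evidence is statistically significant.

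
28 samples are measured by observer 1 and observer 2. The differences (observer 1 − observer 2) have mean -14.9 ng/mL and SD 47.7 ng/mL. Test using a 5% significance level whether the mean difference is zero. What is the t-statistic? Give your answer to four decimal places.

-1.6529

H0: μ_d = 0; H1: μ_d ≠ 0 (paired t-test on the differences, two-sided).
t = d̄/(s_d/√n) = -14.9/(47.7/√28) = -1.6529
df = n − 1 = 27
Two-sided p-value ≈ 0.1099
Since p ≈ 0.1099 > α = 0.05, fail to reject H0; the data do not provide sufficient evidence against H0.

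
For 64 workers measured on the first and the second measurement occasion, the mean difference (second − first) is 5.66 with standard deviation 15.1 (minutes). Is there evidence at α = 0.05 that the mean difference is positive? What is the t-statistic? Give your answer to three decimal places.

2.999

H0: μ_d = 0; H1: μ_d > 0 (paired t-test on the differences, right-tailed).
t = d̄/(s_d/√n) = 5.66/(15.1/√64) = 2.999
df = n − 1 = 63
p-value = P(T ≥ 2.999) ≈ 0.0019
Since p ≈ 0.0019 < α = 0.05, reject H0; the data support H1.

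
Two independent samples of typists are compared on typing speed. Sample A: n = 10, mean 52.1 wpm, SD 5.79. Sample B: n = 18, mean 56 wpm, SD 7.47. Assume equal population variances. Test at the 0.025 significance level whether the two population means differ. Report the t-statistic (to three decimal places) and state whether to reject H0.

t = -1.426; fail to reject H0

Let group 1 = sample A, group 2 = sample B. H0: μ_1 = μ_2; H1: μ_1 ≠ μ_2 (two-sample pooled-variance t-test, two-sided).
s_p² = [(10−1)·5.79² + (18−1)·7.47²]/(10+18−2) = 48.0897
t = (52.1 − 56)/√[48.0897·(1/10 + 1/18)] = -1.426
df = n₁ + n₂ − 2 = 26
Two-sided p-value ≈ 0.1658
Since p ≈ 0.1658 > α = 0.025, fail to reject H0; the evidence is not statistically significant.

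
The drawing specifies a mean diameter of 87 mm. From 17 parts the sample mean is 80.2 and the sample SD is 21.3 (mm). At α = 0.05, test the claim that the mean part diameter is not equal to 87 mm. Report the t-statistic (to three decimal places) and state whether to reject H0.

t = -1.316; fail to reject H0

H0: μ = 87; H1: μ ≠ 87 (one-sample t-test, two-sided).
t = (x̄ − μ₀)/(s/√n) = (80.2 − 87)/(21.3/√17) = -1.316
df = n − 1 = 16
Two-sided p-value ≈ 0.207
Since p ≈ 0.207 > α = 0.05, fail to reject H0; the data do not provide sufficient evidence against H0.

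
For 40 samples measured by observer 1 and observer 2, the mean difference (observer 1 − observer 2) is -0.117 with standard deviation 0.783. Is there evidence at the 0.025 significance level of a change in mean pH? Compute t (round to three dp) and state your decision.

t = -0.945; fail to reject H0

H0: μ_d = 0; H1: μ_d ≠ 0 (paired t-test on the differences, two-sided).
t = d̄/(s_d/√n) = -0.117/(0.783/√40) = -0.945
df = n − 1 = 39
Two-sided p-value ≈ 0.350
Since p ≈ 0.350 > α = 0.025, fail to reject H0; the data do not provide sufficient evidence against H0.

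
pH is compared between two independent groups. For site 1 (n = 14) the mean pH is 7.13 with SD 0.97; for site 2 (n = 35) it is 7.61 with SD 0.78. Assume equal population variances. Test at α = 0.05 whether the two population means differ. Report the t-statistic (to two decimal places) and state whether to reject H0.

Let group 1 = site 1, group 2 = site 2. H0: μ_1 = μ_2; H1: μ_1 ≠ μ_2 (two-sample pooled-variance t-test, two-sided).
s_p² = [(14−1)·0.97² + (35−1)·0.78²]/(14+35−2) = 0.700368
t = (7.13 − 7.61)/√[0.700368·(1/14 + 1/35)] = -1.81
df = n₁ + n₂ − 2 = 47
Two-sided p-value ≈ 0.076
Since p ≈ 0.076 > α = 0.05, fail to reject H0; the evidence is not statistically significant.

t = -1.81; fail to reject H0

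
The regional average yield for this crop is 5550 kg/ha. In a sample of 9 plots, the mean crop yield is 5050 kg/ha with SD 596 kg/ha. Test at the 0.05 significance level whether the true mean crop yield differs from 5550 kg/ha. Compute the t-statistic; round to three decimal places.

-2.517

H0: μ = 5550; H1: μ ≠ 5550 (one-sample t-test, two-sided).
t = (x̄ − μ₀)/(s/√n) = (5050 − 5550)/(596/√9) = -2.517
df = n − 1 = 8
Two-sided p-value ≈ 0.0360
Since p ≈ 0.0360 < α = 0.05, reject H0; the evidence is statistically significant.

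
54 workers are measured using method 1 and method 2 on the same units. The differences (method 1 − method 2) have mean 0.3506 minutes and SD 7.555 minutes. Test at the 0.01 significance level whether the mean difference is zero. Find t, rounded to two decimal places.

H0: μ_d = 0; H1: μ_d ≠ 0 (paired t-test on the differences, two-sided).
t = d̄/(s_d/√n) = 0.3506/(7.555/√54) = 0.34
df = n − 1 = 53
Two-sided p-value ≈ 0.734
Since p ≈ 0.734 > α = 0.01, fail to reject H0; the evidence is not statistically significant.

0.34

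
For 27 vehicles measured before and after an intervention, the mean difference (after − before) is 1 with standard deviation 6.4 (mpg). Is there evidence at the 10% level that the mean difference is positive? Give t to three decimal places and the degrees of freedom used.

t = 0.812, df = 26

H0: μ_d = 0; H1: μ_d > 0 (paired t-test on the differences, right-tailed).
t = d̄/(s_d/√n) = 1/(6.4/√27) = 0.812
df = n − 1 = 26
p-value = P(T ≥ 0.812) ≈ 0.2121
Since p ≈ 0.2121 > α = 0.1, fail to reject H0; the evidence is not statistically significant.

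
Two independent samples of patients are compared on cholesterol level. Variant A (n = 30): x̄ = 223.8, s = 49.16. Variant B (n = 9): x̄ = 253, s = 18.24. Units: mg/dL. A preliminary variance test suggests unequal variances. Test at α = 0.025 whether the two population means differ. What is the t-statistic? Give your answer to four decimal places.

Let group 1 = variant A, group 2 = variant B. H0: μ_1 = μ_2; H1: μ_1 ≠ μ_2 (Welch's two-sample t-test, two-sided).
t = (x̄_1 − x̄_2)/√(s_1²/n_1 + s_2²/n_2) = (223.8 − 253)/√(49.16²/30 + 18.24²/9) = -2.6935
Welch–Satterthwaite df ≈ 35.00
Two-sided p-value ≈ 0.011
Since p ≈ 0.011 < α = 0.025, reject H0; the evidence is statistically significant.

-2.6935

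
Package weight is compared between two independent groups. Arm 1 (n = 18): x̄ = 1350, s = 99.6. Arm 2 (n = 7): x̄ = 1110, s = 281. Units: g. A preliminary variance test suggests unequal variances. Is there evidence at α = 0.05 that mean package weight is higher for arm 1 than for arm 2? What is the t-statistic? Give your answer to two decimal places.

Let group 1 = arm 1, group 2 = arm 2. H0: μ_1 = μ_2; H1: μ_1 > μ_2 (Welch's two-sample t-test, right-tailed).
t = (x̄_1 − x̄_2)/√(s_1²/n_1 + s_2²/n_2) = (1350 − 1110)/√(99.6²/18 + 281²/7) = 2.21
Welch–Satterthwaite df ≈ 6.60
p-value = P(T ≥ 2.21) ≈ 0.0327
Since p ≈ 0.0327 < α = 0.05, reject H0; the data support H1.

2.21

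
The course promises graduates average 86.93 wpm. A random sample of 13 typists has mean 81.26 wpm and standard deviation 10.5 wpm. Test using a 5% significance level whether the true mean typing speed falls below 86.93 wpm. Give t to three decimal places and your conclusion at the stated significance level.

t = -1.947; reject H0

H0: μ = 86.93; H1: μ < 86.93 (one-sample t-test, left-tailed).
t = (x̄ − μ₀)/(s/√n) = (81.26 − 86.93)/(10.5/√13) = -1.947
df = n − 1 = 12
p-value = P(T ≤ -1.947) ≈ 0.0377
Since p ≈ 0.0377 < α = 0.05, reject H0; the evidence is statistically significant.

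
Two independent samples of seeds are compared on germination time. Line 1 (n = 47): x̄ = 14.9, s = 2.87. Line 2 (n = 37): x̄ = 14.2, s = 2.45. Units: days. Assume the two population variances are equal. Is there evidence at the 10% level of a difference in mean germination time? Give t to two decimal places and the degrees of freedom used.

t = 1.18, df = 82

Let group 1 = line 1, group 2 = line 2. H0: μ_1 = μ_2; H1: μ_1 ≠ μ_2 (two-sample pooled-variance t-test, two-sided).
s_p² = [(47−1)·2.87² + (37−1)·2.45²]/(47+37−2) = 7.25594
t = (14.9 − 14.2)/√[7.25594·(1/47 + 1/37)] = 1.18
df = n₁ + n₂ − 2 = 82
Two-sided p-value ≈ 0.240
Since p ≈ 0.240 > α = 0.1, fail to reject H0; the evidence is not statistically significant.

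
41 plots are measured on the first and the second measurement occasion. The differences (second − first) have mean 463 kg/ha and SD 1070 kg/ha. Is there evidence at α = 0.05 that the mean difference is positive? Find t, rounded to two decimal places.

2.77

H0: μ_d = 0; H1: μ_d > 0 (paired t-test on the differences, right-tailed).
t = d̄/(s_d/√n) = 463/(1070/√41) = 2.77
df = n − 1 = 40
p-value = P(T ≥ 2.77) ≈ 0.004
Since p ≈ 0.004 < α = 0.05, reject H0; the evidence is statistically significant.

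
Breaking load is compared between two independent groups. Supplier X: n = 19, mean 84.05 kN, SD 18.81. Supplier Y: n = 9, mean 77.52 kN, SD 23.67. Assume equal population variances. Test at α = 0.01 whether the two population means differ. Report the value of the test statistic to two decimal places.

0.79

Let group 1 = supplier X, group 2 = supplier Y. H0: μ_1 = μ_2; H1: μ_1 ≠ μ_2 (two-sample pooled-variance t-test, two-sided).
s_p² = [(19−1)·18.81² + (9−1)·23.67²]/(19+9−2) = 417.34
t = (84.05 − 77.52)/√[417.34·(1/19 + 1/9)] = 0.79
df = n₁ + n₂ − 2 = 26
Two-sided p-value ≈ 0.4367
Since p ≈ 0.4367 > α = 0.01, fail to reject H0; the evidence is not statistically significant.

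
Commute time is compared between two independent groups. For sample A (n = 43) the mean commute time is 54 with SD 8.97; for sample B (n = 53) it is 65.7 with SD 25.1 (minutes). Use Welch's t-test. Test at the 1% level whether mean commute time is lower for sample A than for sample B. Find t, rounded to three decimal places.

-3.154

Let group 1 = sample A, group 2 = sample B. H0: μ_1 = μ_2; H1: μ_1 < μ_2 (Welch's two-sample t-test, left-tailed).
t = (x̄_1 − x̄_2)/√(s_1²/n_1 + s_2²/n_2) = (54 − 65.7)/√(8.97²/43 + 25.1²/53) = -3.154
Welch–Satterthwaite df ≈ 67.59
p-value = P(T ≤ -3.154) ≈ 0.001
Since p ≈ 0.001 < α = 0.01, reject H0; the data support H1.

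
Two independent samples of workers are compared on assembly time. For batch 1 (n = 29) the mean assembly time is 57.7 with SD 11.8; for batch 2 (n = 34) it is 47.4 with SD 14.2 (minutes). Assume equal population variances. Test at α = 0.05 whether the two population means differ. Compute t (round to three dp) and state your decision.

t = 3.098; reject H0

Let group 1 = batch 1, group 2 = batch 2. H0: μ_1 = μ_2; H1: μ_1 ≠ μ_2 (two-sample pooled-variance t-test, two-sided).
s_p² = [(29−1)·11.8² + (34−1)·14.2²]/(29+34−2) = 172.997
t = (57.7 − 47.4)/√[172.997·(1/29 + 1/34)] = 3.098
df = n₁ + n₂ − 2 = 61
Two-sided p-value ≈ 0.0029
Since p ≈ 0.0029 < α = 0.05, reject H0; the evidence is statistically significant.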